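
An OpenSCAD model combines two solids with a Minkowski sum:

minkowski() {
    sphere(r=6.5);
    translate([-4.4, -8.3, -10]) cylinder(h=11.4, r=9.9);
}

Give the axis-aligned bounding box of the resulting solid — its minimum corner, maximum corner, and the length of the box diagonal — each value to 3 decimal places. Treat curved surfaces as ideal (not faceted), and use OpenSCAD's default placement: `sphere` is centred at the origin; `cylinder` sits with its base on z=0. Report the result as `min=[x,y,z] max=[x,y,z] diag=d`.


min=[-20.800,-24.700,-16.500] max=[12.000,8.100,7.900] diag=52.412

A = translate([-4.4, -8.3, -10]) cylinder(h=11.4, r=9.9) → bbox [-14.3,-18.2,-10] .. [5.5,1.6,1.4]
B = sphere(r=6.5) → bbox [-6.5,-6.5,-6.5] .. [6.5,6.5,6.5]
lo = A.lo+B.lo = [-14.3-6.5, -18.2-6.5, -10-6.5] = [-20.800,-24.700,-16.500]
hi = A.hi+B.hi = [5.5+6.5, 1.6+6.5, 1.4+6.5] = [12.000,8.100,7.900]
diag = √(32.8²+32.8²+24.4²) = √2747.04 = 52.412


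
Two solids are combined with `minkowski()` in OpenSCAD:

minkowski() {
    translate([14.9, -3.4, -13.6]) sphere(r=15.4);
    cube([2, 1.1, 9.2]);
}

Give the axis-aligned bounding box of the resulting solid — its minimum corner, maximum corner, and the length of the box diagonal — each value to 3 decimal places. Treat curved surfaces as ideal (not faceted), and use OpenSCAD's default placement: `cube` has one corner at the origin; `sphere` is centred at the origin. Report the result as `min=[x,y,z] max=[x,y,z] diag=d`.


min=[-0.500,-18.800,-29.000] max=[32.300,13.100,11.000] diag=60.774

A = translate([14.9, -3.4, -13.6]) sphere(r=15.4) → bbox [-0.5,-18.8,-29] .. [30.3,12,1.8]
B = cube([2, 1.1, 9.2]) → bbox [0,0,0] .. [2,1.1,9.2]
lo = A.lo+B.lo = [-0.5+0, -18.8+0, -29+0] = [-0.500,-18.800,-29.000]
hi = A.hi+B.hi = [30.3+2, 12+1.1, 1.8+9.2] = [32.300,13.100,11.000]
diag = √(32.8²+31.9²+40²) = √3693.45 = 60.774


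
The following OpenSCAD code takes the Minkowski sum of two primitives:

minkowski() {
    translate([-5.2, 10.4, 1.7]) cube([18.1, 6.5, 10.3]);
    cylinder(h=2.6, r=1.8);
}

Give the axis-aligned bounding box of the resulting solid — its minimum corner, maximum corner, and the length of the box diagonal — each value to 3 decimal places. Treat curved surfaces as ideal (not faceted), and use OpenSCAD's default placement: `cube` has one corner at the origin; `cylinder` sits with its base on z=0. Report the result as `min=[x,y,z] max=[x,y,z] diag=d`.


A = translate([-5.2, 10.4, 1.7]) cube([18.1, 6.5, 10.3]) → bbox [-5.2,10.4,1.7] .. [12.9,16.9,12]
B = cylinder(h=2.6, r=1.8) → bbox [-1.8,-1.8,0] .. [1.8,1.8,2.6]
lo = A.lo+B.lo = [-5.2-1.8, 10.4-1.8, 1.7+0] = [-7.000,8.600,1.700]
hi = A.hi+B.hi = [12.9+1.8, 16.9+1.8, 12+2.6] = [14.700,18.700,14.600]
diag = √(21.7²+10.1²+12.9²) = √739.31 = 27.190

min=[-7.000,8.600,1.700] max=[14.700,18.700,14.600] diag=27.190


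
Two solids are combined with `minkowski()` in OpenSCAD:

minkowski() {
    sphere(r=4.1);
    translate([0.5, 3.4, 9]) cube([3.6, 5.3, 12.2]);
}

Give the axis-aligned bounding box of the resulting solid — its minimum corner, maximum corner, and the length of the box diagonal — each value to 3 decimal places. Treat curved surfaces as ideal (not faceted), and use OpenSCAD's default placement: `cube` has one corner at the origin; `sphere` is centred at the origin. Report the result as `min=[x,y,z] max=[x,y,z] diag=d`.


min=[-3.600,-0.700,4.900] max=[8.200,12.800,25.300] diag=27.160

A = translate([0.5, 3.4, 9]) cube([3.6, 5.3, 12.2]) → bbox [0.5,3.4,9] .. [4.1,8.7,21.2]
B = sphere(r=4.1) → bbox [-4.1,-4.1,-4.1] .. [4.1,4.1,4.1]
lo = A.lo+B.lo = [0.5-4.1, 3.4-4.1, 9-4.1] = [-3.600,-0.700,4.900]
hi = A.hi+B.hi = [4.1+4.1, 8.7+4.1, 21.2+4.1] = [8.200,12.800,25.300]
diag = √(11.8²+13.5²+20.4²) = √737.65 = 27.160


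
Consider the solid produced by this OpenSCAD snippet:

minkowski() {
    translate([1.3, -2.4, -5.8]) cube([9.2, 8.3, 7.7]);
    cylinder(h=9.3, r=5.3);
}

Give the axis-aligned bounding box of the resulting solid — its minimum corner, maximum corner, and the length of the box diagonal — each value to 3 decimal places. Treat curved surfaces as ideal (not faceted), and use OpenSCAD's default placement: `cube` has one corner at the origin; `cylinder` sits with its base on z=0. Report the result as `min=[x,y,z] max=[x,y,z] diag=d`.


min=[-4.000,-7.700,-5.800] max=[15.800,11.200,11.200] diag=32.222

A = translate([1.3, -2.4, -5.8]) cube([9.2, 8.3, 7.7]) → bbox [1.3,-2.4,-5.8] .. [10.5,5.9,1.9]
B = cylinder(h=9.3, r=5.3) → bbox [-5.3,-5.3,0] .. [5.3,5.3,9.3]
lo = A.lo+B.lo = [1.3-5.3, -2.4-5.3, -5.8+0] = [-4.000,-7.700,-5.800]
hi = A.hi+B.hi = [10.5+5.3, 5.9+5.3, 1.9+9.3] = [15.800,11.200,11.200]
diag = √(19.8²+18.9²+17²) = √1038.25 = 32.222


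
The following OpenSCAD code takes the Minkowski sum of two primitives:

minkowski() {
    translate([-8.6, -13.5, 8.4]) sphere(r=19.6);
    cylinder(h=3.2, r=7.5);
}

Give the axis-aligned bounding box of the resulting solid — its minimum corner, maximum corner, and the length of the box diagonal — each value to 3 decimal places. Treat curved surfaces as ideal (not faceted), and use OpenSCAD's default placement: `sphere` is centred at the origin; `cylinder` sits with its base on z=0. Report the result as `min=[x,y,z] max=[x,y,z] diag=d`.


A = translate([-8.6, -13.5, 8.4]) sphere(r=19.6) → bbox [-28.2,-33.1,-11.2] .. [11,6.1,28]
B = cylinder(h=3.2, r=7.5) → bbox [-7.5,-7.5,0] .. [7.5,7.5,3.2]
lo = A.lo+B.lo = [-28.2-7.5, -33.1-7.5, -11.2+0] = [-35.700,-40.600,-11.200]
hi = A.hi+B.hi = [11+7.5, 6.1+7.5, 28+3.2] = [18.500,13.600,31.200]
diag = √(54.2²+54.2²+42.4²) = √7673.04 = 87.596

min=[-35.700,-40.600,-11.200] max=[18.500,13.600,31.200] diag=87.596


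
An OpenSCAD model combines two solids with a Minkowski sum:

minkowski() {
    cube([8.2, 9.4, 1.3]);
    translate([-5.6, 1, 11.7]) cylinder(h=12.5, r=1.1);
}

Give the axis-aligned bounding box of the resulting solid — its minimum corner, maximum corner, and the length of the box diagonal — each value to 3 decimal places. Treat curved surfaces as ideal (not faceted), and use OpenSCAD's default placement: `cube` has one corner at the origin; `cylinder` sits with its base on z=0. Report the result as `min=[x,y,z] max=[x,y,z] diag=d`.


min=[-6.700,-0.100,11.700] max=[3.700,11.500,25.500] diag=20.812

A = translate([-5.6, 1, 11.7]) cylinder(h=12.5, r=1.1) → bbox [-6.7,-0.1,11.7] .. [-4.5,2.1,24.2]
B = cube([8.2, 9.4, 1.3]) → bbox [0,0,0] .. [8.2,9.4,1.3]
lo = A.lo+B.lo = [-6.7+0, -0.1+0, 11.7+0] = [-6.700,-0.100,11.700]
hi = A.hi+B.hi = [-4.5+8.2, 2.1+9.4, 24.2+1.3] = [3.700,11.500,25.500]
diag = √(10.4²+11.6²+13.8²) = √433.16 = 20.812


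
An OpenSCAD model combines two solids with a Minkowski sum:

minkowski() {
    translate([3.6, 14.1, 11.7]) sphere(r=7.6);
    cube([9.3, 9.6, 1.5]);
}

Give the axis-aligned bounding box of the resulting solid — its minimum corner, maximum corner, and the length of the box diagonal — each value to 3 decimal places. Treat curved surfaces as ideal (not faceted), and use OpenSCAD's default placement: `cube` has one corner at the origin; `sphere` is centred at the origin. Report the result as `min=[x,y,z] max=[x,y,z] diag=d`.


min=[-4.000,6.500,4.100] max=[20.500,31.300,20.800] diag=38.655

A = translate([3.6, 14.1, 11.7]) sphere(r=7.6) → bbox [-4,6.5,4.1] .. [11.2,21.7,19.3]
B = cube([9.3, 9.6, 1.5]) → bbox [0,0,0] .. [9.3,9.6,1.5]
lo = A.lo+B.lo = [-4+0, 6.5+0, 4.1+0] = [-4.000,6.500,4.100]
hi = A.hi+B.hi = [11.2+9.3, 21.7+9.6, 19.3+1.5] = [20.500,31.300,20.800]
diag = √(24.5²+24.8²+16.7²) = √1494.18 = 38.655


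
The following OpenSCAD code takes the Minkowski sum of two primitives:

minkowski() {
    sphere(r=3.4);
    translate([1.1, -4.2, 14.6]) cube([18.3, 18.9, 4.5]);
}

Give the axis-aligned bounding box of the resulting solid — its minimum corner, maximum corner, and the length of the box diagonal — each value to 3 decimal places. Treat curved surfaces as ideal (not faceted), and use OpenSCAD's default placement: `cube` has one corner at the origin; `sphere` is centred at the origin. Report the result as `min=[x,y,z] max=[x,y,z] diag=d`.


A = translate([1.1, -4.2, 14.6]) cube([18.3, 18.9, 4.5]) → bbox [1.1,-4.2,14.6] .. [19.4,14.7,19.1]
B = sphere(r=3.4) → bbox [-3.4,-3.4,-3.4] .. [3.4,3.4,3.4]
lo = A.lo+B.lo = [1.1-3.4, -4.2-3.4, 14.6-3.4] = [-2.300,-7.600,11.200]
hi = A.hi+B.hi = [19.4+3.4, 14.7+3.4, 19.1+3.4] = [22.800,18.100,22.500]
diag = √(25.1²+25.7²+11.3²) = √1418.19 = 37.659

min=[-2.300,-7.600,11.200] max=[22.800,18.100,22.500] diag=37.659


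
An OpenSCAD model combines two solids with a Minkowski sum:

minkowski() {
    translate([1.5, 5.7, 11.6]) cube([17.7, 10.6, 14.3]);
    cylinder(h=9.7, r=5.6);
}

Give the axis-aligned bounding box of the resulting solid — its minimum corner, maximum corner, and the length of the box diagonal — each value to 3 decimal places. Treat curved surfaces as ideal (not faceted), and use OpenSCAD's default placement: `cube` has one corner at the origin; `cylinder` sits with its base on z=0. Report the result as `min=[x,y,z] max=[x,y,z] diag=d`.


min=[-4.100,0.100,11.600] max=[24.800,21.900,35.600] diag=43.433

A = translate([1.5, 5.7, 11.6]) cube([17.7, 10.6, 14.3]) → bbox [1.5,5.7,11.6] .. [19.2,16.3,25.9]
B = cylinder(h=9.7, r=5.6) → bbox [-5.6,-5.6,0] .. [5.6,5.6,9.7]
lo = A.lo+B.lo = [1.5-5.6, 5.7-5.6, 11.6+0] = [-4.100,0.100,11.600]
hi = A.hi+B.hi = [19.2+5.6, 16.3+5.6, 25.9+9.7] = [24.800,21.900,35.600]
diag = √(28.9²+21.8²+24²) = √1886.45 = 43.433


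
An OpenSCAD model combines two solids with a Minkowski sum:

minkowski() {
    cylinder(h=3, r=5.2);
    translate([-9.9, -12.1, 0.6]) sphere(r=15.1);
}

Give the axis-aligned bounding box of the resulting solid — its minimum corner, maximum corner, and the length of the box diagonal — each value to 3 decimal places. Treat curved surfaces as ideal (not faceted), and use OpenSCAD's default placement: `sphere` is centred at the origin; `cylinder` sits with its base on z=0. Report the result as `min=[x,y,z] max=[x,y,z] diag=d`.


min=[-30.200,-32.400,-14.500] max=[10.400,8.200,18.700] diag=66.325

A = translate([-9.9, -12.1, 0.6]) sphere(r=15.1) → bbox [-25,-27.2,-14.5] .. [5.2,3,15.7]
B = cylinder(h=3, r=5.2) → bbox [-5.2,-5.2,0] .. [5.2,5.2,3]
lo = A.lo+B.lo = [-25-5.2, -27.2-5.2, -14.5+0] = [-30.200,-32.400,-14.500]
hi = A.hi+B.hi = [5.2+5.2, 3+5.2, 15.7+3] = [10.400,8.200,18.700]
diag = √(40.6²+40.6²+33.2²) = √4398.96 = 66.325


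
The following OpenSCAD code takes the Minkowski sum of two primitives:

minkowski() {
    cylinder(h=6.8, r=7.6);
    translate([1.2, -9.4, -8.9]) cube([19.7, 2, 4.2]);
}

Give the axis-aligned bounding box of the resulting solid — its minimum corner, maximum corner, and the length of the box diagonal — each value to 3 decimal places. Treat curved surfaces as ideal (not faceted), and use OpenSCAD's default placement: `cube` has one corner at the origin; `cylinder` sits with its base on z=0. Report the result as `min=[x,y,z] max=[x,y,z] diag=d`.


min=[-6.400,-17.000,-8.900] max=[28.500,0.200,2.100] diag=40.433

A = translate([1.2, -9.4, -8.9]) cube([19.7, 2, 4.2]) → bbox [1.2,-9.4,-8.9] .. [20.9,-7.4,-4.7]
B = cylinder(h=6.8, r=7.6) → bbox [-7.6,-7.6,0] .. [7.6,7.6,6.8]
lo = A.lo+B.lo = [1.2-7.6, -9.4-7.6, -8.9+0] = [-6.400,-17.000,-8.900]
hi = A.hi+B.hi = [20.9+7.6, -7.4+7.6, -4.7+6.8] = [28.500,0.200,2.100]
diag = √(34.9²+17.2²+11²) = √1634.85 = 40.433


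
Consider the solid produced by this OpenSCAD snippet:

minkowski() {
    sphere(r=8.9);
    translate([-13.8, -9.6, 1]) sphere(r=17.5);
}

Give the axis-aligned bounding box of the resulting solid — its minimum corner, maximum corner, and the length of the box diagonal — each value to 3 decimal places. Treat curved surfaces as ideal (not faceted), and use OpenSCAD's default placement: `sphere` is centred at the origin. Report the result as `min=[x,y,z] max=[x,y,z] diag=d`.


min=[-40.200,-36.000,-25.400] max=[12.600,16.800,27.400] diag=91.452

A = translate([-13.8, -9.6, 1]) sphere(r=17.5) → bbox [-31.3,-27.1,-16.5] .. [3.7,7.9,18.5]
B = sphere(r=8.9) → bbox [-8.9,-8.9,-8.9] .. [8.9,8.9,8.9]
lo = A.lo+B.lo = [-31.3-8.9, -27.1-8.9, -16.5-8.9] = [-40.200,-36.000,-25.400]
hi = A.hi+B.hi = [3.7+8.9, 7.9+8.9, 18.5+8.9] = [12.600,16.800,27.400]
diag = √(52.8²+52.8²+52.8²) = √8363.52 = 91.452


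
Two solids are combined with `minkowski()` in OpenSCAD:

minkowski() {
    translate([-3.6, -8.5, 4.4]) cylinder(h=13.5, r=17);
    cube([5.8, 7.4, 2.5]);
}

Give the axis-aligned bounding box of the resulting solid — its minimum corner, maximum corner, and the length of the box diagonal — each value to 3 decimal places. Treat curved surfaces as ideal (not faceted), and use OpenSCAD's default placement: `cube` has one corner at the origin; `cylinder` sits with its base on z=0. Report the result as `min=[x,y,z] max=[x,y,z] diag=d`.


min=[-20.600,-25.500,4.400] max=[19.200,15.900,20.400] diag=59.615

A = translate([-3.6, -8.5, 4.4]) cylinder(h=13.5, r=17) → bbox [-20.6,-25.5,4.4] .. [13.4,8.5,17.9]
B = cube([5.8, 7.4, 2.5]) → bbox [0,0,0] .. [5.8,7.4,2.5]
lo = A.lo+B.lo = [-20.6+0, -25.5+0, 4.4+0] = [-20.600,-25.500,4.400]
hi = A.hi+B.hi = [13.4+5.8, 8.5+7.4, 17.9+2.5] = [19.200,15.900,20.400]
diag = √(39.8²+41.4²+16²) = √3554 = 59.615


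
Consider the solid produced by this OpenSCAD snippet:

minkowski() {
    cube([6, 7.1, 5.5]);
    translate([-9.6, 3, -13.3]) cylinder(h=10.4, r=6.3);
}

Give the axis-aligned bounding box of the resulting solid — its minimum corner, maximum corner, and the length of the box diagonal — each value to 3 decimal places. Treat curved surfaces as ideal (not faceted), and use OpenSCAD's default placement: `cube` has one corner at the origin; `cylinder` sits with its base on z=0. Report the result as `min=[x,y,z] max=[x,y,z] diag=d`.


min=[-15.900,-3.300,-13.300] max=[2.700,16.400,2.600] diag=31.414

A = translate([-9.6, 3, -13.3]) cylinder(h=10.4, r=6.3) → bbox [-15.9,-3.3,-13.3] .. [-3.3,9.3,-2.9]
B = cube([6, 7.1, 5.5]) → bbox [0,0,0] .. [6,7.1,5.5]
lo = A.lo+B.lo = [-15.9+0, -3.3+0, -13.3+0] = [-15.900,-3.300,-13.300]
hi = A.hi+B.hi = [-3.3+6, 9.3+7.1, -2.9+5.5] = [2.700,16.400,2.600]
diag = √(18.6²+19.7²+15.9²) = √986.86 = 31.414


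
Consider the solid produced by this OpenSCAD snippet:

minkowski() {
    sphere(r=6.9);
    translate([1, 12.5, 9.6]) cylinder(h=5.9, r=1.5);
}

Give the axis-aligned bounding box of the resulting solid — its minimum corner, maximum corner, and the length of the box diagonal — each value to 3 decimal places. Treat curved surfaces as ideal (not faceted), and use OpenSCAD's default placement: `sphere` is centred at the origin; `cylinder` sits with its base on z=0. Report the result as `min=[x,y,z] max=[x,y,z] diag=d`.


A = translate([1, 12.5, 9.6]) cylinder(h=5.9, r=1.5) → bbox [-0.5,11,9.6] .. [2.5,14,15.5]
B = sphere(r=6.9) → bbox [-6.9,-6.9,-6.9] .. [6.9,6.9,6.9]
lo = A.lo+B.lo = [-0.5-6.9, 11-6.9, 9.6-6.9] = [-7.400,4.100,2.700]
hi = A.hi+B.hi = [2.5+6.9, 14+6.9, 15.5+6.9] = [9.400,20.900,22.400]
diag = √(16.8²+16.8²+19.7²) = √952.57 = 30.864

min=[-7.400,4.100,2.700] max=[9.400,20.900,22.400] diag=30.864


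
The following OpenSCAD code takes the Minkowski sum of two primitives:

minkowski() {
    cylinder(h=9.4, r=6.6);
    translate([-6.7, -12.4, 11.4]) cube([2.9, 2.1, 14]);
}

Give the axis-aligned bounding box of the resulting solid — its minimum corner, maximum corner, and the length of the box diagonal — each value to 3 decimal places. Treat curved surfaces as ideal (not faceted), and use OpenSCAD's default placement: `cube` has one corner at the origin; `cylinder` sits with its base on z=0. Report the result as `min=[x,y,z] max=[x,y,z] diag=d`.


min=[-13.300,-19.000,11.400] max=[2.800,-3.700,34.800] diag=32.262

A = translate([-6.7, -12.4, 11.4]) cube([2.9, 2.1, 14]) → bbox [-6.7,-12.4,11.4] .. [-3.8,-10.3,25.4]
B = cylinder(h=9.4, r=6.6) → bbox [-6.6,-6.6,0] .. [6.6,6.6,9.4]
lo = A.lo+B.lo = [-6.7-6.6, -12.4-6.6, 11.4+0] = [-13.300,-19.000,11.400]
hi = A.hi+B.hi = [-3.8+6.6, -10.3+6.6, 25.4+9.4] = [2.800,-3.700,34.800]
diag = √(16.1²+15.3²+23.4²) = √1040.86 = 32.262


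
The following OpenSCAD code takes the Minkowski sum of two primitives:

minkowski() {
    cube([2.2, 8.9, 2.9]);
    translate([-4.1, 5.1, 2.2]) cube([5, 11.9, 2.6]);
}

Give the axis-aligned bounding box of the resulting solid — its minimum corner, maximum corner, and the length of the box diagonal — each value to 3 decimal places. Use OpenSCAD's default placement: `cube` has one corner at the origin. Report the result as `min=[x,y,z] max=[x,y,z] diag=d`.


min=[-4.100,5.100,2.200] max=[3.100,25.900,7.700] diag=22.688

A = translate([-4.1, 5.1, 2.2]) cube([5, 11.9, 2.6]) → bbox [-4.1,5.1,2.2] .. [0.9,17,4.8]
B = cube([2.2, 8.9, 2.9]) → bbox [0,0,0] .. [2.2,8.9,2.9]
lo = A.lo+B.lo = [-4.1+0, 5.1+0, 2.2+0] = [-4.100,5.100,2.200]
hi = A.hi+B.hi = [0.9+2.2, 17+8.9, 4.8+2.9] = [3.100,25.900,7.700]
diag = √(7.2²+20.8²+5.5²) = √514.73 = 22.688


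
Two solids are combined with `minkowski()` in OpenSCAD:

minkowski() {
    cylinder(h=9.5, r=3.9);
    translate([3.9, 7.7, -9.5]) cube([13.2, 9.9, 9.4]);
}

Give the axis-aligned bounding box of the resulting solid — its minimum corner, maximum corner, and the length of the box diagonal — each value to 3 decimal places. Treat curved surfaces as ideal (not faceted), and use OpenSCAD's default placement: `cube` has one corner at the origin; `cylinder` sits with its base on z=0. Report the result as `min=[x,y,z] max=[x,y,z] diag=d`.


A = translate([3.9, 7.7, -9.5]) cube([13.2, 9.9, 9.4]) → bbox [3.9,7.7,-9.5] .. [17.1,17.6,-0.1]
B = cylinder(h=9.5, r=3.9) → bbox [-3.9,-3.9,0] .. [3.9,3.9,9.5]
lo = A.lo+B.lo = [3.9-3.9, 7.7-3.9, -9.5+0] = [0.000,3.800,-9.500]
hi = A.hi+B.hi = [17.1+3.9, 17.6+3.9, -0.1+9.5] = [21.000,21.500,9.400]
diag = √(21²+17.7²+18.9²) = √1111.5 = 33.339

min=[0.000,3.800,-9.500] max=[21.000,21.500,9.400] diag=33.339


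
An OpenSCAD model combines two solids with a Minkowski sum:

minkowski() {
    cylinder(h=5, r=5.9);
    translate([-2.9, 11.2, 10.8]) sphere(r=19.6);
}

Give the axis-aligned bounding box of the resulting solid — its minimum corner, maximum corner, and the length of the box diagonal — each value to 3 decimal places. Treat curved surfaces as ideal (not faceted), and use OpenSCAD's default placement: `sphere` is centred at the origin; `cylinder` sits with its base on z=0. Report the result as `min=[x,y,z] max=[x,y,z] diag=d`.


min=[-28.400,-14.300,-8.800] max=[22.600,36.700,35.400] diag=84.591

A = translate([-2.9, 11.2, 10.8]) sphere(r=19.6) → bbox [-22.5,-8.4,-8.8] .. [16.7,30.8,30.4]
B = cylinder(h=5, r=5.9) → bbox [-5.9,-5.9,0] .. [5.9,5.9,5]
lo = A.lo+B.lo = [-22.5-5.9, -8.4-5.9, -8.8+0] = [-28.400,-14.300,-8.800]
hi = A.hi+B.hi = [16.7+5.9, 30.8+5.9, 30.4+5] = [22.600,36.700,35.400]
diag = √(51²+51²+44.2²) = √7155.64 = 84.591


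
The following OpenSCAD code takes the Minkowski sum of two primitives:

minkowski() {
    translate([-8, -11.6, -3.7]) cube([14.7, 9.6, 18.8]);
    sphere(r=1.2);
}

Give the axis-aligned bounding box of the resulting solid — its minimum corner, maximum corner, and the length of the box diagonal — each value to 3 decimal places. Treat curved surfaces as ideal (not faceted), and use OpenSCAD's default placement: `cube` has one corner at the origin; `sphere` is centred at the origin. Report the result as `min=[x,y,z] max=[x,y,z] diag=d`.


min=[-9.200,-12.800,-4.900] max=[7.900,-0.800,16.300] diag=29.763

A = translate([-8, -11.6, -3.7]) cube([14.7, 9.6, 18.8]) → bbox [-8,-11.6,-3.7] .. [6.7,-2,15.1]
B = sphere(r=1.2) → bbox [-1.2,-1.2,-1.2] .. [1.2,1.2,1.2]
lo = A.lo+B.lo = [-8-1.2, -11.6-1.2, -3.7-1.2] = [-9.200,-12.800,-4.900]
hi = A.hi+B.hi = [6.7+1.2, -2+1.2, 15.1+1.2] = [7.900,-0.800,16.300]
diag = √(17.1²+12²+21.2²) = √885.85 = 29.763


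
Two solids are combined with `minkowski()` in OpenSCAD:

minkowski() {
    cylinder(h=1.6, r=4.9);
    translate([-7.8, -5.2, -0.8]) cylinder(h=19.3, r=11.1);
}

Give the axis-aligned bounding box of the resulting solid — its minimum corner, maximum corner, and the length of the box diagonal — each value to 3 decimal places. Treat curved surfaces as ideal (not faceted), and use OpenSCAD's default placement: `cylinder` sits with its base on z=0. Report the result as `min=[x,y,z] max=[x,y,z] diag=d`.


A = translate([-7.8, -5.2, -0.8]) cylinder(h=19.3, r=11.1) → bbox [-18.9,-16.3,-0.8] .. [3.3,5.9,18.5]
B = cylinder(h=1.6, r=4.9) → bbox [-4.9,-4.9,0] .. [4.9,4.9,1.6]
lo = A.lo+B.lo = [-18.9-4.9, -16.3-4.9, -0.8+0] = [-23.800,-21.200,-0.800]
hi = A.hi+B.hi = [3.3+4.9, 5.9+4.9, 18.5+1.6] = [8.200,10.800,20.100]
diag = √(32²+32²+20.9²) = √2484.81 = 49.848

min=[-23.800,-21.200,-0.800] max=[8.200,10.800,20.100] diag=49.848


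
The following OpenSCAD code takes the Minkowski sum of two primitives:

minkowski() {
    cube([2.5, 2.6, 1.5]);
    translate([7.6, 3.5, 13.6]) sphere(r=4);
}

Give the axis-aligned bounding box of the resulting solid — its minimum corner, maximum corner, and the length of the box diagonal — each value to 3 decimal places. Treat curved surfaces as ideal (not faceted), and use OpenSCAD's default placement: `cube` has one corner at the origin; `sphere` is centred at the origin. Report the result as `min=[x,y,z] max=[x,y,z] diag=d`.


min=[3.600,-0.500,9.600] max=[14.100,10.100,19.100] diag=17.688

A = translate([7.6, 3.5, 13.6]) sphere(r=4) → bbox [3.6,-0.5,9.6] .. [11.6,7.5,17.6]
B = cube([2.5, 2.6, 1.5]) → bbox [0,0,0] .. [2.5,2.6,1.5]
lo = A.lo+B.lo = [3.6+0, -0.5+0, 9.6+0] = [3.600,-0.500,9.600]
hi = A.hi+B.hi = [11.6+2.5, 7.5+2.6, 17.6+1.5] = [14.100,10.100,19.100]
diag = √(10.5²+10.6²+9.5²) = √312.86 = 17.688


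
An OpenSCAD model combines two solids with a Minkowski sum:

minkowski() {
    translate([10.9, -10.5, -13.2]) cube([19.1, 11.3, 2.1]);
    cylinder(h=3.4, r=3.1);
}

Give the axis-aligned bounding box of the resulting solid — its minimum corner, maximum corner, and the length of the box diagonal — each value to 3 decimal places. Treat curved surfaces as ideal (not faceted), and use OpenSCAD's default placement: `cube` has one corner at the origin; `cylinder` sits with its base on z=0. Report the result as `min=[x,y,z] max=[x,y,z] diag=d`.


min=[7.800,-13.600,-13.200] max=[33.100,3.900,-7.700] diag=31.250

A = translate([10.9, -10.5, -13.2]) cube([19.1, 11.3, 2.1]) → bbox [10.9,-10.5,-13.2] .. [30,0.8,-11.1]
B = cylinder(h=3.4, r=3.1) → bbox [-3.1,-3.1,0] .. [3.1,3.1,3.4]
lo = A.lo+B.lo = [10.9-3.1, -10.5-3.1, -13.2+0] = [7.800,-13.600,-13.200]
hi = A.hi+B.hi = [30+3.1, 0.8+3.1, -11.1+3.4] = [33.100,3.900,-7.700]
diag = √(25.3²+17.5²+5.5²) = √976.59 = 31.250


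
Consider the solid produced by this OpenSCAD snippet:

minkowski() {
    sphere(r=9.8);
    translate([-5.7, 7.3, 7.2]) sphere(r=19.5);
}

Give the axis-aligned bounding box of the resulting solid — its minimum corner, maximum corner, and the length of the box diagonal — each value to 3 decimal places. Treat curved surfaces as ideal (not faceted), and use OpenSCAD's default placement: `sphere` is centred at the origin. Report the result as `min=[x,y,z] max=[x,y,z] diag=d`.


min=[-35.000,-22.000,-22.100] max=[23.600,36.600,36.500] diag=101.498

A = translate([-5.7, 7.3, 7.2]) sphere(r=19.5) → bbox [-25.2,-12.2,-12.3] .. [13.8,26.8,26.7]
B = sphere(r=9.8) → bbox [-9.8,-9.8,-9.8] .. [9.8,9.8,9.8]
lo = A.lo+B.lo = [-25.2-9.8, -12.2-9.8, -12.3-9.8] = [-35.000,-22.000,-22.100]
hi = A.hi+B.hi = [13.8+9.8, 26.8+9.8, 26.7+9.8] = [23.600,36.600,36.500]
diag = √(58.6²+58.6²+58.6²) = √10301.9 = 101.498


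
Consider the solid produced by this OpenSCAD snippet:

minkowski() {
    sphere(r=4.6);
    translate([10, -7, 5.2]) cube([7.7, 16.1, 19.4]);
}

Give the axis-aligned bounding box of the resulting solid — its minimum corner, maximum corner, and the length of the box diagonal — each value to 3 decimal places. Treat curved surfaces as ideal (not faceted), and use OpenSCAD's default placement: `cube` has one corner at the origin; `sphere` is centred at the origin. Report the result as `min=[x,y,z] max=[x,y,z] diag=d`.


A = translate([10, -7, 5.2]) cube([7.7, 16.1, 19.4]) → bbox [10,-7,5.2] .. [17.7,9.1,24.6]
B = sphere(r=4.6) → bbox [-4.6,-4.6,-4.6] .. [4.6,4.6,4.6]
lo = A.lo+B.lo = [10-4.6, -7-4.6, 5.2-4.6] = [5.400,-11.600,0.600]
hi = A.hi+B.hi = [17.7+4.6, 9.1+4.6, 24.6+4.6] = [22.300,13.700,29.200]
diag = √(16.9²+25.3²+28.6²) = √1743.66 = 41.757

min=[5.400,-11.600,0.600] max=[22.300,13.700,29.200] diag=41.757


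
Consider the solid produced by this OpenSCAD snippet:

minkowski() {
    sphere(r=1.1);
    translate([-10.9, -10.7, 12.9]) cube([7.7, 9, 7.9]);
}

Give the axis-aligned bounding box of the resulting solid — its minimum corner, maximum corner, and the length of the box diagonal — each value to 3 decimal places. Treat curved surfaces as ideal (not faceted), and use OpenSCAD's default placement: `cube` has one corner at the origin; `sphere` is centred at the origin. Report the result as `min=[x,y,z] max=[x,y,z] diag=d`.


min=[-12.000,-11.800,11.800] max=[-2.100,-0.600,21.900] diag=18.041

A = translate([-10.9, -10.7, 12.9]) cube([7.7, 9, 7.9]) → bbox [-10.9,-10.7,12.9] .. [-3.2,-1.7,20.8]
B = sphere(r=1.1) → bbox [-1.1,-1.1,-1.1] .. [1.1,1.1,1.1]
lo = A.lo+B.lo = [-10.9-1.1, -10.7-1.1, 12.9-1.1] = [-12.000,-11.800,11.800]
hi = A.hi+B.hi = [-3.2+1.1, -1.7+1.1, 20.8+1.1] = [-2.100,-0.600,21.900]
diag = √(9.9²+11.2²+10.1²) = √325.46 = 18.041


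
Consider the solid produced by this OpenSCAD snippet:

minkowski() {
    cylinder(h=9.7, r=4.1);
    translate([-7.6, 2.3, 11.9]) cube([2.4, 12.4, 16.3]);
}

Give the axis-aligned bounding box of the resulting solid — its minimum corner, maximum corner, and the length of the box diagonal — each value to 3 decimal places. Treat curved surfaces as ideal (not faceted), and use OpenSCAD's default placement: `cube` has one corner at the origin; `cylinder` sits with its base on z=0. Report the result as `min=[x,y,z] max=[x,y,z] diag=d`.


A = translate([-7.6, 2.3, 11.9]) cube([2.4, 12.4, 16.3]) → bbox [-7.6,2.3,11.9] .. [-5.2,14.7,28.2]
B = cylinder(h=9.7, r=4.1) → bbox [-4.1,-4.1,0] .. [4.1,4.1,9.7]
lo = A.lo+B.lo = [-7.6-4.1, 2.3-4.1, 11.9+0] = [-11.700,-1.800,11.900]
hi = A.hi+B.hi = [-5.2+4.1, 14.7+4.1, 28.2+9.7] = [-1.100,18.800,37.900]
diag = √(10.6²+20.6²+26²) = √1212.72 = 34.824

min=[-11.700,-1.800,11.900] max=[-1.100,18.800,37.900] diag=34.824


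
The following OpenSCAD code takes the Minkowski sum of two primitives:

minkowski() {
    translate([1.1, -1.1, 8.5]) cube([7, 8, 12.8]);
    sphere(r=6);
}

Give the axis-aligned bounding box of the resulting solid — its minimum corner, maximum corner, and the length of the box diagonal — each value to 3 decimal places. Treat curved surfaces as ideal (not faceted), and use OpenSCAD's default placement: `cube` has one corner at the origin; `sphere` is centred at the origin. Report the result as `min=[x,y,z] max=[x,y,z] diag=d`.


min=[-4.900,-7.100,2.500] max=[14.100,12.900,27.300] diag=37.095

A = translate([1.1, -1.1, 8.5]) cube([7, 8, 12.8]) → bbox [1.1,-1.1,8.5] .. [8.1,6.9,21.3]
B = sphere(r=6) → bbox [-6,-6,-6] .. [6,6,6]
lo = A.lo+B.lo = [1.1-6, -1.1-6, 8.5-6] = [-4.900,-7.100,2.500]
hi = A.hi+B.hi = [8.1+6, 6.9+6, 21.3+6] = [14.100,12.900,27.300]
diag = √(19²+20²+24.8²) = √1376.04 = 37.095


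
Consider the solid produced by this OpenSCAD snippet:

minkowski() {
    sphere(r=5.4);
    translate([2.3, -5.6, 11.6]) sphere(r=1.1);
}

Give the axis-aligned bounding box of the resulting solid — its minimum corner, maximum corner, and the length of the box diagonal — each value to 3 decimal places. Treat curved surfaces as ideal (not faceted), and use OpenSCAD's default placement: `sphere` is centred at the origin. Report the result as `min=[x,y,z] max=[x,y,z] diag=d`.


min=[-4.200,-12.100,5.100] max=[8.800,0.900,18.100] diag=22.517

A = translate([2.3, -5.6, 11.6]) sphere(r=1.1) → bbox [1.2,-6.7,10.5] .. [3.4,-4.5,12.7]
B = sphere(r=5.4) → bbox [-5.4,-5.4,-5.4] .. [5.4,5.4,5.4]
lo = A.lo+B.lo = [1.2-5.4, -6.7-5.4, 10.5-5.4] = [-4.200,-12.100,5.100]
hi = A.hi+B.hi = [3.4+5.4, -4.5+5.4, 12.7+5.4] = [8.800,0.900,18.100]
diag = √(13²+13²+13²) = √507 = 22.517


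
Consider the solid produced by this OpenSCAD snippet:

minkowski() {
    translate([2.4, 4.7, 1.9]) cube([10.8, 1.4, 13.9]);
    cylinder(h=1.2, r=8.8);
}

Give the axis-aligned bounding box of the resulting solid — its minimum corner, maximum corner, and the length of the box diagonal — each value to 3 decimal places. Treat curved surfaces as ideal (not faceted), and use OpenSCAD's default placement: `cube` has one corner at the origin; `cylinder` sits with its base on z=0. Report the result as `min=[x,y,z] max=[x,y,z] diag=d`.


A = translate([2.4, 4.7, 1.9]) cube([10.8, 1.4, 13.9]) → bbox [2.4,4.7,1.9] .. [13.2,6.1,15.8]
B = cylinder(h=1.2, r=8.8) → bbox [-8.8,-8.8,0] .. [8.8,8.8,1.2]
lo = A.lo+B.lo = [2.4-8.8, 4.7-8.8, 1.9+0] = [-6.400,-4.100,1.900]
hi = A.hi+B.hi = [13.2+8.8, 6.1+8.8, 15.8+1.2] = [22.000,14.900,17.000]
diag = √(28.4²+19²+15.1²) = √1395.57 = 37.357

min=[-6.400,-4.100,1.900] max=[22.000,14.900,17.000] diag=37.357


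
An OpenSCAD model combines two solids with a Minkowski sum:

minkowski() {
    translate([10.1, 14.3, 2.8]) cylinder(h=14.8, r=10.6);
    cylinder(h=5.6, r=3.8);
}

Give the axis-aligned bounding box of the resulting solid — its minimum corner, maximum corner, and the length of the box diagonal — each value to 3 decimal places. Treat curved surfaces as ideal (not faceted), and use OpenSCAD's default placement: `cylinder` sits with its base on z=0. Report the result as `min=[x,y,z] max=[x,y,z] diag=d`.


A = translate([10.1, 14.3, 2.8]) cylinder(h=14.8, r=10.6) → bbox [-0.5,3.7,2.8] .. [20.7,24.9,17.6]
B = cylinder(h=5.6, r=3.8) → bbox [-3.8,-3.8,0] .. [3.8,3.8,5.6]
lo = A.lo+B.lo = [-0.5-3.8, 3.7-3.8, 2.8+0] = [-4.300,-0.100,2.800]
hi = A.hi+B.hi = [20.7+3.8, 24.9+3.8, 17.6+5.6] = [24.500,28.700,23.200]
diag = √(28.8²+28.8²+20.4²) = √2075.04 = 45.553

min=[-4.300,-0.100,2.800] max=[24.500,28.700,23.200] diag=45.553


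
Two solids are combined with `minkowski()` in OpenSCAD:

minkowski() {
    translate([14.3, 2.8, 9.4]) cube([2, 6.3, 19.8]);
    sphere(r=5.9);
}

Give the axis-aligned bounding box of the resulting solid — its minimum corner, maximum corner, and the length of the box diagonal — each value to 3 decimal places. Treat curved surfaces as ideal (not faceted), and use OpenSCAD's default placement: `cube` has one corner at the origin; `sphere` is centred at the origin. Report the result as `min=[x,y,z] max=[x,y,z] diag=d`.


min=[8.400,-3.100,3.500] max=[22.200,15.000,35.100] diag=38.944

A = translate([14.3, 2.8, 9.4]) cube([2, 6.3, 19.8]) → bbox [14.3,2.8,9.4] .. [16.3,9.1,29.2]
B = sphere(r=5.9) → bbox [-5.9,-5.9,-5.9] .. [5.9,5.9,5.9]
lo = A.lo+B.lo = [14.3-5.9, 2.8-5.9, 9.4-5.9] = [8.400,-3.100,3.500]
hi = A.hi+B.hi = [16.3+5.9, 9.1+5.9, 29.2+5.9] = [22.200,15.000,35.100]
diag = √(13.8²+18.1²+31.6²) = √1516.61 = 38.944


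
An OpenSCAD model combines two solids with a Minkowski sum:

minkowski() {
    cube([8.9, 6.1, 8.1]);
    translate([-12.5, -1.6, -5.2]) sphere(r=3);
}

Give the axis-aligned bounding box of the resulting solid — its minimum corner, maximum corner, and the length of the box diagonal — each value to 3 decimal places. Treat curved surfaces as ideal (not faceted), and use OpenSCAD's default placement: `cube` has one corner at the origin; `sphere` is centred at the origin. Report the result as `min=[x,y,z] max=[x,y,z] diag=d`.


A = translate([-12.5, -1.6, -5.2]) sphere(r=3) → bbox [-15.5,-4.6,-8.2] .. [-9.5,1.4,-2.2]
B = cube([8.9, 6.1, 8.1]) → bbox [0,0,0] .. [8.9,6.1,8.1]
lo = A.lo+B.lo = [-15.5+0, -4.6+0, -8.2+0] = [-15.500,-4.600,-8.200]
hi = A.hi+B.hi = [-9.5+8.9, 1.4+6.1, -2.2+8.1] = [-0.600,7.500,5.900]
diag = √(14.9²+12.1²+14.1²) = √567.23 = 23.817

min=[-15.500,-4.600,-8.200] max=[-0.600,7.500,5.900] diag=23.817


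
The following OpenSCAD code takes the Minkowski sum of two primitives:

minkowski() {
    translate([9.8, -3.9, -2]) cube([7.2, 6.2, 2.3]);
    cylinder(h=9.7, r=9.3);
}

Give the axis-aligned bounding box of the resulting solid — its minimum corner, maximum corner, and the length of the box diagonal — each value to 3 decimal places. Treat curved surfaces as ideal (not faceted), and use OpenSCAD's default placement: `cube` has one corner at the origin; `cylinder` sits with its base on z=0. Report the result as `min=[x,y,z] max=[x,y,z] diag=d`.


min=[0.500,-13.200,-2.000] max=[26.300,11.600,10.000] diag=37.745

A = translate([9.8, -3.9, -2]) cube([7.2, 6.2, 2.3]) → bbox [9.8,-3.9,-2] .. [17,2.3,0.3]
B = cylinder(h=9.7, r=9.3) → bbox [-9.3,-9.3,0] .. [9.3,9.3,9.7]
lo = A.lo+B.lo = [9.8-9.3, -3.9-9.3, -2+0] = [0.500,-13.200,-2.000]
hi = A.hi+B.hi = [17+9.3, 2.3+9.3, 0.3+9.7] = [26.300,11.600,10.000]
diag = √(25.8²+24.8²+12²) = √1424.68 = 37.745


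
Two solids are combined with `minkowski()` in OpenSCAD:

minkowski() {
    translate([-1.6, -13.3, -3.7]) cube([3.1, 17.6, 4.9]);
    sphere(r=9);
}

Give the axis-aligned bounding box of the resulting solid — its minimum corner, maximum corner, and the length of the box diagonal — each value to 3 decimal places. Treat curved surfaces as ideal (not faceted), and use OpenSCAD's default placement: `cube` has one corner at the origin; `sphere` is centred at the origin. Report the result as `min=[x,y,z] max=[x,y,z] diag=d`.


A = translate([-1.6, -13.3, -3.7]) cube([3.1, 17.6, 4.9]) → bbox [-1.6,-13.3,-3.7] .. [1.5,4.3,1.2]
B = sphere(r=9) → bbox [-9,-9,-9] .. [9,9,9]
lo = A.lo+B.lo = [-1.6-9, -13.3-9, -3.7-9] = [-10.600,-22.300,-12.700]
hi = A.hi+B.hi = [1.5+9, 4.3+9, 1.2+9] = [10.500,13.300,10.200]
diag = √(21.1²+35.6²+22.9²) = √2236.98 = 47.297

min=[-10.600,-22.300,-12.700] max=[10.500,13.300,10.200] diag=47.297


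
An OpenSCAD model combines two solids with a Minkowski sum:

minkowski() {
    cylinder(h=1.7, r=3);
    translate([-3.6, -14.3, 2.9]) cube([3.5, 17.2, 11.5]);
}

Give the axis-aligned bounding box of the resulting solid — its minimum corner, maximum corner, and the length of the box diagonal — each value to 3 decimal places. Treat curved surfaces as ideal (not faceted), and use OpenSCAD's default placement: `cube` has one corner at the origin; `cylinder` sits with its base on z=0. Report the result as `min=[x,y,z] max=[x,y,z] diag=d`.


min=[-6.600,-17.300,2.900] max=[2.900,5.900,16.100] diag=28.332

A = translate([-3.6, -14.3, 2.9]) cube([3.5, 17.2, 11.5]) → bbox [-3.6,-14.3,2.9] .. [-0.1,2.9,14.4]
B = cylinder(h=1.7, r=3) → bbox [-3,-3,0] .. [3,3,1.7]
lo = A.lo+B.lo = [-3.6-3, -14.3-3, 2.9+0] = [-6.600,-17.300,2.900]
hi = A.hi+B.hi = [-0.1+3, 2.9+3, 14.4+1.7] = [2.900,5.900,16.100]
diag = √(9.5²+23.2²+13.2²) = √802.73 = 28.332


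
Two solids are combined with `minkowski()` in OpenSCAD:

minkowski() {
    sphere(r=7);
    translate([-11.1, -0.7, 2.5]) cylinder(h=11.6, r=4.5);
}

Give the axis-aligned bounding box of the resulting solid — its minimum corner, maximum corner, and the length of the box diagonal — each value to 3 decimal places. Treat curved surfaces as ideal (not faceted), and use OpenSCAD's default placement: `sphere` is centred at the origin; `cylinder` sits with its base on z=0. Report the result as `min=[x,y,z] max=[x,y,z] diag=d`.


min=[-22.600,-12.200,-4.500] max=[0.400,10.800,21.100] diag=41.393

A = translate([-11.1, -0.7, 2.5]) cylinder(h=11.6, r=4.5) → bbox [-15.6,-5.2,2.5] .. [-6.6,3.8,14.1]
B = sphere(r=7) → bbox [-7,-7,-7] .. [7,7,7]
lo = A.lo+B.lo = [-15.6-7, -5.2-7, 2.5-7] = [-22.600,-12.200,-4.500]
hi = A.hi+B.hi = [-6.6+7, 3.8+7, 14.1+7] = [0.400,10.800,21.100]
diag = √(23²+23²+25.6²) = √1713.36 = 41.393


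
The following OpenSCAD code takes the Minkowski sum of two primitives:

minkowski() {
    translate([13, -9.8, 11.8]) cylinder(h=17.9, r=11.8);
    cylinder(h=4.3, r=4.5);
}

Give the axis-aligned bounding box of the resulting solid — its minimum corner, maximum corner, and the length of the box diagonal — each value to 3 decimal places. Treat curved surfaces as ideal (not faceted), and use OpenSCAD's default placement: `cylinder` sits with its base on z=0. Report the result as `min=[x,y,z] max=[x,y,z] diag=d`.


A = translate([13, -9.8, 11.8]) cylinder(h=17.9, r=11.8) → bbox [1.2,-21.6,11.8] .. [24.8,2,29.7]
B = cylinder(h=4.3, r=4.5) → bbox [-4.5,-4.5,0] .. [4.5,4.5,4.3]
lo = A.lo+B.lo = [1.2-4.5, -21.6-4.5, 11.8+0] = [-3.300,-26.100,11.800]
hi = A.hi+B.hi = [24.8+4.5, 2+4.5, 29.7+4.3] = [29.300,6.500,34.000]
diag = √(32.6²+32.6²+22.2²) = √2618.36 = 51.170

min=[-3.300,-26.100,11.800] max=[29.300,6.500,34.000] diag=51.170


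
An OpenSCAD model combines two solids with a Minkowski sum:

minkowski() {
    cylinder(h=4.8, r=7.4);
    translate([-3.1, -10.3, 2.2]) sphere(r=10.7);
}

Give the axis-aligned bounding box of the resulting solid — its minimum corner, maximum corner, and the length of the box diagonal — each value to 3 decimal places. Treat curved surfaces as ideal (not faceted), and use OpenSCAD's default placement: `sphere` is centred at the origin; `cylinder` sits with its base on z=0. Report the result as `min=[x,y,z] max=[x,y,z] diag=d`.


A = translate([-3.1, -10.3, 2.2]) sphere(r=10.7) → bbox [-13.8,-21,-8.5] .. [7.6,0.4,12.9]
B = cylinder(h=4.8, r=7.4) → bbox [-7.4,-7.4,0] .. [7.4,7.4,4.8]
lo = A.lo+B.lo = [-13.8-7.4, -21-7.4, -8.5+0] = [-21.200,-28.400,-8.500]
hi = A.hi+B.hi = [7.6+7.4, 0.4+7.4, 12.9+4.8] = [15.000,7.800,17.700]
diag = √(36.2²+36.2²+26.2²) = √3307.32 = 57.509

min=[-21.200,-28.400,-8.500] max=[15.000,7.800,17.700] diag=57.509


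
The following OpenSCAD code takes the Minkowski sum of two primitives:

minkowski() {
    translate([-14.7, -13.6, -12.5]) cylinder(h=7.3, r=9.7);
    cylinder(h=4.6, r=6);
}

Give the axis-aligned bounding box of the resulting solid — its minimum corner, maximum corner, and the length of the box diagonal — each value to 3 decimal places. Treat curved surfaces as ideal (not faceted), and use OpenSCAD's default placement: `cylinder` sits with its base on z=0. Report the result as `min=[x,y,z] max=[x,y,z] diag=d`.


A = translate([-14.7, -13.6, -12.5]) cylinder(h=7.3, r=9.7) → bbox [-24.4,-23.3,-12.5] .. [-5,-3.9,-5.2]
B = cylinder(h=4.6, r=6) → bbox [-6,-6,0] .. [6,6,4.6]
lo = A.lo+B.lo = [-24.4-6, -23.3-6, -12.5+0] = [-30.400,-29.300,-12.500]
hi = A.hi+B.hi = [-5+6, -3.9+6, -5.2+4.6] = [1.000,2.100,-0.600]
diag = √(31.4²+31.4²+11.9²) = √2113.53 = 45.973

min=[-30.400,-29.300,-12.500] max=[1.000,2.100,-0.600] diag=45.973


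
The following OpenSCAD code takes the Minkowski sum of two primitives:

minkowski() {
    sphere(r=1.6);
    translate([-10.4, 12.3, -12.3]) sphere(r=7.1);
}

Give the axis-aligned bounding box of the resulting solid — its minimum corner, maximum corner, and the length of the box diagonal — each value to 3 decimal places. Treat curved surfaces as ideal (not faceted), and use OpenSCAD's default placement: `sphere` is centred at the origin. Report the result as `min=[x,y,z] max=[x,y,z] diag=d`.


A = translate([-10.4, 12.3, -12.3]) sphere(r=7.1) → bbox [-17.5,5.2,-19.4] .. [-3.3,19.4,-5.2]
B = sphere(r=1.6) → bbox [-1.6,-1.6,-1.6] .. [1.6,1.6,1.6]
lo = A.lo+B.lo = [-17.5-1.6, 5.2-1.6, -19.4-1.6] = [-19.100,3.600,-21.000]
hi = A.hi+B.hi = [-3.3+1.6, 19.4+1.6, -5.2+1.6] = [-1.700,21.000,-3.600]
diag = √(17.4²+17.4²+17.4²) = √908.28 = 30.138

min=[-19.100,3.600,-21.000] max=[-1.700,21.000,-3.600] diag=30.138


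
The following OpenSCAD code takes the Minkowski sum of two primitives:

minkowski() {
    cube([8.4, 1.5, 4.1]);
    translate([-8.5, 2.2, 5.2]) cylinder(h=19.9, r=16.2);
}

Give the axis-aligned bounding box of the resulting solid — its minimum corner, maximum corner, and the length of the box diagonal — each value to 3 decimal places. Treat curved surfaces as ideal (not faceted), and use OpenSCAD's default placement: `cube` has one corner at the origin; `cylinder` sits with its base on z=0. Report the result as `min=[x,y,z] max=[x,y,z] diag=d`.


min=[-24.700,-14.000,5.200] max=[16.100,19.900,29.200] diag=58.222

A = translate([-8.5, 2.2, 5.2]) cylinder(h=19.9, r=16.2) → bbox [-24.7,-14,5.2] .. [7.7,18.4,25.1]
B = cube([8.4, 1.5, 4.1]) → bbox [0,0,0] .. [8.4,1.5,4.1]
lo = A.lo+B.lo = [-24.7+0, -14+0, 5.2+0] = [-24.700,-14.000,5.200]
hi = A.hi+B.hi = [7.7+8.4, 18.4+1.5, 25.1+4.1] = [16.100,19.900,29.200]
diag = √(40.8²+33.9²+24²) = √3389.85 = 58.222
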